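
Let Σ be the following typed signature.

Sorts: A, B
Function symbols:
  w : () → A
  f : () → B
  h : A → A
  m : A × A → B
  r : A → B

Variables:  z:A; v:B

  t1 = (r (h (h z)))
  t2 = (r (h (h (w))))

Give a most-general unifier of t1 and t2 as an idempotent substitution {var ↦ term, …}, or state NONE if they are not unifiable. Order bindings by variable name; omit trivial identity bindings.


{z ↦ (w)}


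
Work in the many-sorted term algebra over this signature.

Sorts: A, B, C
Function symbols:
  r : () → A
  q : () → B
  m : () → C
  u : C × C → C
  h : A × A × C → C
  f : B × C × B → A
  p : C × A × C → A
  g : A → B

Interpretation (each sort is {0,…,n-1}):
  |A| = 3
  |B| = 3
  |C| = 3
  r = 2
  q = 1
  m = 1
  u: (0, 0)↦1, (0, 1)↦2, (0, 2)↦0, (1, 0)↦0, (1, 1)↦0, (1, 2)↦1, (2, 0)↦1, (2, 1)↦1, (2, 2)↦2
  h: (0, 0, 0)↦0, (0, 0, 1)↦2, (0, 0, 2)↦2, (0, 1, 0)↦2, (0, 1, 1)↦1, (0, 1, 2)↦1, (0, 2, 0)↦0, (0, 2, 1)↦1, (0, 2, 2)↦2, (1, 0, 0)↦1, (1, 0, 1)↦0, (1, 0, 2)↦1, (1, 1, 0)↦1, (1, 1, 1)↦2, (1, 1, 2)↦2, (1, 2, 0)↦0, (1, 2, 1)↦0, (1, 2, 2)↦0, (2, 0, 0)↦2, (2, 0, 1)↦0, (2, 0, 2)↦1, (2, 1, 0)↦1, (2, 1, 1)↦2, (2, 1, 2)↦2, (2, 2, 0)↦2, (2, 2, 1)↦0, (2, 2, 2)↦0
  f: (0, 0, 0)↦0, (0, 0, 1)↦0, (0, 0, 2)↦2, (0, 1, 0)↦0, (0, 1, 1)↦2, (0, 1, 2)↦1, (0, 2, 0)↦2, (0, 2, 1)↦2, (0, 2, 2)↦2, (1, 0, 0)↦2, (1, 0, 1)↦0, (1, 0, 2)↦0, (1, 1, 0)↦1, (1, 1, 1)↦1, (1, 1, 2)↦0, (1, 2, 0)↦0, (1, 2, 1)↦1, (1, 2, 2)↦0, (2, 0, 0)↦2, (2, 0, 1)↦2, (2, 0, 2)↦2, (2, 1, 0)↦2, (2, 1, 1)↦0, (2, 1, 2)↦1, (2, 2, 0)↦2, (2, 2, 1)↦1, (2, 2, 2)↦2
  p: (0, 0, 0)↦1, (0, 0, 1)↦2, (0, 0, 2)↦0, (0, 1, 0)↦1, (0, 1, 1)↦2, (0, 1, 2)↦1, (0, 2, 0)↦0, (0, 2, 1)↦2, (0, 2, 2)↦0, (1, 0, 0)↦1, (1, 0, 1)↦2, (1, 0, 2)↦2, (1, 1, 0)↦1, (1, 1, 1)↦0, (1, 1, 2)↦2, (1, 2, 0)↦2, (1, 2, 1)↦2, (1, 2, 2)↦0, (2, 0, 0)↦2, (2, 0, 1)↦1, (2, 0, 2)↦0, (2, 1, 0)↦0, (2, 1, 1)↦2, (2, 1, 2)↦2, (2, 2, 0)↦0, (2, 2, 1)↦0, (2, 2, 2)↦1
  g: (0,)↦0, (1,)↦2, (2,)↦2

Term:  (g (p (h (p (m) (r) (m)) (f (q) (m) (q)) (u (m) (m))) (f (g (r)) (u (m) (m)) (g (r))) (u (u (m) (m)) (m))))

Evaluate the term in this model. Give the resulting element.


value = 0

  m = 1
  r = 2
  m = 1
  (p (m) (r) (m)) = p(1, 2, 1) = 2
  q = 1
  m = 1
  q = 1
  (f (q) (m) (q)) = f(1, 1, 1) = 1
  m = 1
  m = 1
  (u (m) (m)) = u(1, 1) = 0
  (h (p (m) (r) (m)) (f (q) (m) (q)) (u (m) (m))) = h(2, 1, 0) = 1
  r = 2
  (g (r)) = g(2,) = 2
  m = 1
  m = 1
  (u (m) (m)) = u(1, 1) = 0
  r = 2
  (g (r)) = g(2,) = 2
  (f (g (r)) (u (m) (m)) (g (r))) = f(2, 0, 2) = 2
  m = 1
  m = 1
  (u (m) (m)) = u(1, 1) = 0
  m = 1
  (u (u (m) (m)) (m)) = u(0, 1) = 2
  (p (h (p (m) (r) (m)) (f (q) (m) (q)) (u (m) (m))) (f (g (r)) (u (m) (m)) (g (r))) (u (u (m) (m)) (m))) = p(1, 2, 2) = 0
  (g (p (h (p (m) (r) (m)) (f (q) (m) (q)) (u (m) (m))) (f (g (r)) (u (m) (m)) (g (r))) (u (u (m) (m)) (m)))) = g(0,) = 0


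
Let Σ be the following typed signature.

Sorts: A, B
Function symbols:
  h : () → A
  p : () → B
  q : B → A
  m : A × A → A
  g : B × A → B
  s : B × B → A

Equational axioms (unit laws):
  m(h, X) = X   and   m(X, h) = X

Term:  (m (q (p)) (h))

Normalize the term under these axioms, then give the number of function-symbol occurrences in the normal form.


1. (m (q (p)) (h))  →  (q (p))
normal form: (q (p))

size = 2


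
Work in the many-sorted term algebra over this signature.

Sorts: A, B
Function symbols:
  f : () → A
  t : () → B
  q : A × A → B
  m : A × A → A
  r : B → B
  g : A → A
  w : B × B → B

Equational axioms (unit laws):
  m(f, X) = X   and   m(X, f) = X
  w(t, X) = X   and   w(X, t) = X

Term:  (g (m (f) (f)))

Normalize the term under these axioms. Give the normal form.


1. (g (m (f) (f)))  →  (g (f))

normal form = (g (f))


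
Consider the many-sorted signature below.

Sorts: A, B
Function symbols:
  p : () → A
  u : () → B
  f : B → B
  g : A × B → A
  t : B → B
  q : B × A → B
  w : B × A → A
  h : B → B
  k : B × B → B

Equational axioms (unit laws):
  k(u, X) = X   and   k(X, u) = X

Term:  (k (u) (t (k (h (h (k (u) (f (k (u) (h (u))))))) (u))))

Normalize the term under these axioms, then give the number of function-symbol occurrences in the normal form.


1. (k (u) (t (k (h (h (k (u) (f (k (u) (h (u))))))) (u))))  →  (t (k (h (h (k (u) (f (k (u) (h (u))))))) (u)))
2. (t (k (h (h (k (u) (f (k (u) (h (u))))))) (u)))  →  (t (h (h (k (u) (f (k (u) (h (u))))))))
3. (t (h (h (k (u) (f (k (u) (h (u))))))))  →  (t (h (h (f (k (u) (h (u)))))))
4. (t (h (h (f (k (u) (h (u)))))))  →  (t (h (h (f (h (u))))))
normal form: (t (h (h (f (h (u))))))

size = 6


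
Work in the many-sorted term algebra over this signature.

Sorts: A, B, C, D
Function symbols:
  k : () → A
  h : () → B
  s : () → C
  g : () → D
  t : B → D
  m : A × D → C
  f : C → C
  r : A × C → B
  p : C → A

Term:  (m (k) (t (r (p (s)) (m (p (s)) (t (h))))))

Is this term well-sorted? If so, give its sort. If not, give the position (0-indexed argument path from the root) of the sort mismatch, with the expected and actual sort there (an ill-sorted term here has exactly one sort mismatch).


  (k) : A
        (s) : C
      (p (s)) : A
          (s) : C
        (p (s)) : A
          (h) : B
        (t (h)) : D
      (m (p (s)) (t (h))) : C
    (r (p (s)) (m (p (s)) (t (h)))) : B
  (t (r (p (s)) (m (p (s)) (t (h))))) : D
(m (k) (t (r (p (s)) (m (p (s)) (t (h)))))) : C

well-sorted; sort = C


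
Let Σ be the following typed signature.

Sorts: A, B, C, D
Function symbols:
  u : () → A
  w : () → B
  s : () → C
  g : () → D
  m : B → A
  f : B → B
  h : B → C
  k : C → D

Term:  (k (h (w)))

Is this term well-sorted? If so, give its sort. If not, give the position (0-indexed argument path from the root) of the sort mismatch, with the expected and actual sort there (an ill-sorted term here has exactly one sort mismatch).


well-sorted; sort = D

    (w) : B
  (h (w)) : C
(k (h (w))) : D


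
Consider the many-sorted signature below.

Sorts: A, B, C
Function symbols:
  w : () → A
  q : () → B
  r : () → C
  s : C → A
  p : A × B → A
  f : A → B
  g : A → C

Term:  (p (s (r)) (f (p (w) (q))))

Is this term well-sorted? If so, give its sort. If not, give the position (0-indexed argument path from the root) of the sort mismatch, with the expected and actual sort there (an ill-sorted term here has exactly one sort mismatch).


well-sorted; sort = A

    (r) : C
  (s (r)) : A
      (w) : A
      (q) : B
    (p (w) (q)) : A
  (f (p (w) (q))) : B
(p (s (r)) (f (p (w) (q)))) : A


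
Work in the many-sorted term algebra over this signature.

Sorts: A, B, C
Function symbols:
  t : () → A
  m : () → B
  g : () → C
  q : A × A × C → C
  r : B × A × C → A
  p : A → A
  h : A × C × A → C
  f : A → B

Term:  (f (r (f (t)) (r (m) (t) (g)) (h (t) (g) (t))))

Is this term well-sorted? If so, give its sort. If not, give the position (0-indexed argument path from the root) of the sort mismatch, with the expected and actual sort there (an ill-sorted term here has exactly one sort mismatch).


      (t) : A
    (f (t)) : B
      (m) : B
      (t) : A
      (g) : C
    (r (m) (t) (g)) : A
      (t) : A
      (g) : C
      (t) : A
    (h (t) (g) (t)) : C
  (r (f (t)) (r (m) (t) (g)) (h (t) (g) (t))) : A
(f (r (f (t)) (r (m) (t) (g)) (h (t) (g) (t)))) : B

well-sorted; sort = B


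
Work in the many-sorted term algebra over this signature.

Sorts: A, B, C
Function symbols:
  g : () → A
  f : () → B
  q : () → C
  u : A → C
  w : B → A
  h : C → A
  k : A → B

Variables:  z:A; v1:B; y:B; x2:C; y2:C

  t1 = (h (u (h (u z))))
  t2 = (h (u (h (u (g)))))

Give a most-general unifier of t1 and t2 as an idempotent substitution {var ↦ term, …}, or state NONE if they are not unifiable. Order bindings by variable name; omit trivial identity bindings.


{z ↦ (g)}


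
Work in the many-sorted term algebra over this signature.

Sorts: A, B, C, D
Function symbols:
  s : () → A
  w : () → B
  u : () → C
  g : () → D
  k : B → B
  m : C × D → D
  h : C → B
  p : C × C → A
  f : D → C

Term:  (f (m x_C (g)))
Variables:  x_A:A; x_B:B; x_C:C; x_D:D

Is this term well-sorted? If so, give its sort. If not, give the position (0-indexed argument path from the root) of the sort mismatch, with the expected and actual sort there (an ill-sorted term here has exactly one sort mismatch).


    x_C : C
    (g) : D
  (m x_C (g)) : D
(f (m x_C (g))) : C

well-sorted; sort = C


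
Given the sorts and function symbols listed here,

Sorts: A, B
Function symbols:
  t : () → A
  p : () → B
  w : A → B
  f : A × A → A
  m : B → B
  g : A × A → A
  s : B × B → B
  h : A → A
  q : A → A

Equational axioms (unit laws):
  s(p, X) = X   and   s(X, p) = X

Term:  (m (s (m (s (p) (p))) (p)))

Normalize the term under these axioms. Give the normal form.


1. (m (s (m (s (p) (p))) (p)))  →  (m (m (s (p) (p))))
2. (m (m (s (p) (p))))  →  (m (m (p)))

normal form = (m (m (p)))


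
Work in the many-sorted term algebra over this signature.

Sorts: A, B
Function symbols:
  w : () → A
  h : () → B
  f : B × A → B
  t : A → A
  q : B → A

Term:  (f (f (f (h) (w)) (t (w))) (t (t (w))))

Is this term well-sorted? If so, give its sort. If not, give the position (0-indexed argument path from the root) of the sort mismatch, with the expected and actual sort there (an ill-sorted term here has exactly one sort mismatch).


      (h) : B
      (w) : A
    (f (h) (w)) : B
      (w) : A
    (t (w)) : A
  (f (f (h) (w)) (t (w))) : B
      (w) : A
    (t (w)) : A
  (t (t (w))) : A
(f (f (f (h) (w)) (t (w))) (t (t (w)))) : B

well-sorted; sort = B


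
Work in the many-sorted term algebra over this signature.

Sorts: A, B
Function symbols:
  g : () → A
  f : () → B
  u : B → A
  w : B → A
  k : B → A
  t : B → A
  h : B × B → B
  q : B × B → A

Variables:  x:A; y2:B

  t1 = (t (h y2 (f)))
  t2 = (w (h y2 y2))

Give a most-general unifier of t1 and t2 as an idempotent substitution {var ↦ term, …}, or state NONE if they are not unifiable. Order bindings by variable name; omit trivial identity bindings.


head clash or occurs-check failure — not unifiable

NONE (not unifiable)


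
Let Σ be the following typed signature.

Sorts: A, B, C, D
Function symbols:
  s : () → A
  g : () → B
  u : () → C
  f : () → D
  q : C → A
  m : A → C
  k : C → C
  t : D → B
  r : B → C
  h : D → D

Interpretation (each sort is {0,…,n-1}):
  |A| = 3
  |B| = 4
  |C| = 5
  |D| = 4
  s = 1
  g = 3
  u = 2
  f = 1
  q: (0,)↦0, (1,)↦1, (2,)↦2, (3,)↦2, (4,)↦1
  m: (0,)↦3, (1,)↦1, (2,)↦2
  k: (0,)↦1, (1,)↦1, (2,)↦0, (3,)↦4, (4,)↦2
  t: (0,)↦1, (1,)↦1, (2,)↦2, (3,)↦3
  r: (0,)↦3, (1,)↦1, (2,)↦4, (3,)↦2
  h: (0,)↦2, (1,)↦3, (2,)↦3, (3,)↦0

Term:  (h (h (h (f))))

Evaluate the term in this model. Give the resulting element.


  f = 1
  (h (f)) = h(1,) = 3
  (h (h (f))) = h(3,) = 0
  (h (h (h (f)))) = h(0,) = 2

value = 2


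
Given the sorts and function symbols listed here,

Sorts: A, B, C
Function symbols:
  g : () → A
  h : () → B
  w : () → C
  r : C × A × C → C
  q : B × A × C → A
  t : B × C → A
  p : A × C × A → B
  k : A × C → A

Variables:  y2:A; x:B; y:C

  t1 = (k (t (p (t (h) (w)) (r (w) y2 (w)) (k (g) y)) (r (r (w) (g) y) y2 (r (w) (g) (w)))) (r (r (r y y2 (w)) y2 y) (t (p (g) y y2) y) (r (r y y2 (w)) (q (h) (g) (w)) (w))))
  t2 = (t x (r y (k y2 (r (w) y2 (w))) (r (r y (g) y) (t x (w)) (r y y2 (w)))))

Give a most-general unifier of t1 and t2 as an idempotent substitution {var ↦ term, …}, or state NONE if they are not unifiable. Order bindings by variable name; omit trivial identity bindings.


head clash or occurs-check failure — not unifiable

NONE (not unifiable)


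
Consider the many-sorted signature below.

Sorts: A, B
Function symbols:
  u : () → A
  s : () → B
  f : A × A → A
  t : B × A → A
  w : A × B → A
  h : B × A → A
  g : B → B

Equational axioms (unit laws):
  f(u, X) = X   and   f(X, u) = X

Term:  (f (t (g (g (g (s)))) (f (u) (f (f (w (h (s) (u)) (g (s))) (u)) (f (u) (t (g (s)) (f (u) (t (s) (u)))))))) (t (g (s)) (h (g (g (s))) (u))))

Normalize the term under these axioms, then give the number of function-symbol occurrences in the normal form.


1. (f (t (g (g (g (s)))) (f (u) (f (f (w (h (s) (u)) (g (s))) (u)) (f (u) (t (g (s)) (f (u) (t (s) (u)))))))) (t (g (s)) (h (g (g (s))) (u))))  →  (f (t (g (g (g (s)))) (f (f (w (h (s) (u)) (g (s))) (u)) (f (u) (t (g (s)) (f (u) (t (s) (u))))))) (t (g (s)) (h (g (g (s))) (u))))
2. (f (t (g (g (g (s)))) (f (f (w (h (s) (u)) (g (s))) (u)) (f (u) (t (g (s)) (f (u) (t (s) (u))))))) (t (g (s)) (h (g (g (s))) (u))))  →  (f (t (g (g (g (s)))) (f (w (h (s) (u)) (g (s))) (f (u) (t (g (s)) (f (u) (t (s) (u))))))) (t (g (s)) (h (g (g (s))) (u))))
3. (f (t (g (g (g (s)))) (f (w (h (s) (u)) (g (s))) (f (u) (t (g (s)) (f (u) (t (s) (u))))))) (t (g (s)) (h (g (g (s))) (u))))  →  (f (t (g (g (g (s)))) (f (w (h (s) (u)) (g (s))) (t (g (s)) (f (u) (t (s) (u)))))) (t (g (s)) (h (g (g (s))) (u))))
4. (f (t (g (g (g (s)))) (f (w (h (s) (u)) (g (s))) (t (g (s)) (f (u) (t (s) (u)))))) (t (g (s)) (h (g (g (s))) (u))))  →  (f (t (g (g (g (s)))) (f (w (h (s) (u)) (g (s))) (t (g (s)) (t (s) (u))))) (t (g (s)) (h (g (g (s))) (u))))
normal form: (f (t (g (g (g (s)))) (f (w (h (s) (u)) (g (s))) (t (g (s)) (t (s) (u))))) (t (g (s)) (h (g (g (s))) (u))))

size = 27


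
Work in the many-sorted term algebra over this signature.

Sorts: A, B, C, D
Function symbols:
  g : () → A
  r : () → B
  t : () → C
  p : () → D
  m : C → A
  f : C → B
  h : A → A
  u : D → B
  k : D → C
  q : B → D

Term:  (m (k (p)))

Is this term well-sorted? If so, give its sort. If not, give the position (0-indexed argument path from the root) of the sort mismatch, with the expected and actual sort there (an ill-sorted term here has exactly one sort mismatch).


well-sorted; sort = A

    (p) : D
  (k (p)) : C
(m (k (p))) : A


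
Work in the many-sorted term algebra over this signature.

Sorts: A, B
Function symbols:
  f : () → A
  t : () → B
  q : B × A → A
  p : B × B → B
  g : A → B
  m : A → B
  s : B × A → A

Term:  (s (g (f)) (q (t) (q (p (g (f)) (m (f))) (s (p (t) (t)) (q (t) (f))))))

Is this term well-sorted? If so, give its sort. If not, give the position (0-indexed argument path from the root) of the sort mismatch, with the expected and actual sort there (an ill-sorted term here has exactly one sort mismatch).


well-sorted; sort = A

    (f) : A
  (g (f)) : B
    (t) : B
          (f) : A
        (g (f)) : B
          (f) : A
        (m (f)) : B
      (p (g (f)) (m (f))) : B
          (t) : B
          (t) : B
        (p (t) (t)) : B
          (t) : B
          (f) : A
        (q (t) (f)) : A
      (s (p (t) (t)) (q (t) (f))) : A
    (q (p (g (f)) (m (f))) (s (p (t) (t)) (q (t) (f)))) : A
  (q (t) (q (p (g (f)) (m (f))) (s (p (t) (t)) (q (t) (f))))) : A
(s (g (f)) (q (t) (q (p (g (f)) (m (f))) (s (p (t) (t)) (q (t) (f)))))) : A


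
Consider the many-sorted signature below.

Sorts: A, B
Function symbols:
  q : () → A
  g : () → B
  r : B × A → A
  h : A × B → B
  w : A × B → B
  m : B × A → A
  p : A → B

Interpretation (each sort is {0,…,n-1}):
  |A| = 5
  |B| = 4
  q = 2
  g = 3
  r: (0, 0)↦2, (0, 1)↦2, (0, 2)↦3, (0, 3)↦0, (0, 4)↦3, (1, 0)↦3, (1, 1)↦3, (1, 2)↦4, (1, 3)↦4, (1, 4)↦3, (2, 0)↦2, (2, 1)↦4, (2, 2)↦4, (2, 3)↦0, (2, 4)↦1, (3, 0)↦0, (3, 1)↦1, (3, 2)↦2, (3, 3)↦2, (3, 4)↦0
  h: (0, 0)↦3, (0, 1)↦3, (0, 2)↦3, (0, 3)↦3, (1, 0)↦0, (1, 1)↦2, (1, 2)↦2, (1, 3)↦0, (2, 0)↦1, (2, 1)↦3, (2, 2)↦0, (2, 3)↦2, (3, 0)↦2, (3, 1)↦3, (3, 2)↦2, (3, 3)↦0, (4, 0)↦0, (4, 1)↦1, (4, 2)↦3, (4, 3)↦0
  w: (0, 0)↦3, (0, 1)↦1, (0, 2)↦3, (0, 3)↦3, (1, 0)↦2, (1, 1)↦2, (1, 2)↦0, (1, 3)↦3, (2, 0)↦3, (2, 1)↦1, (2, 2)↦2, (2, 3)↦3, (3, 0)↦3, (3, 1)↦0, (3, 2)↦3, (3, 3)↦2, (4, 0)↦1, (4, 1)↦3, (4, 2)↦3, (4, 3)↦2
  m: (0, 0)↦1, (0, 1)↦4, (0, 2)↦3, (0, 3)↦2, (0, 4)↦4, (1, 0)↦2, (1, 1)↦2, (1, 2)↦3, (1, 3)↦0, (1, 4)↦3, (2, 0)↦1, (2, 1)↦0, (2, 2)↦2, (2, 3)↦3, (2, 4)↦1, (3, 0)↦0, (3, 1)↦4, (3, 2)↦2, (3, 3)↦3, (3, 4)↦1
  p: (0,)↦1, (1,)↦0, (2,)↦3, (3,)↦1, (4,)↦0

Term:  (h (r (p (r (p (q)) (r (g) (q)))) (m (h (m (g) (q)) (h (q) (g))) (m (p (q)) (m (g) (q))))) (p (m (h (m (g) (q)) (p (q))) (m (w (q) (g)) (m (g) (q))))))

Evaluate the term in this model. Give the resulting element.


  q = 2
  (p (q)) = p(2,) = 3
  g = 3
  q = 2
  (r (g) (q)) = r(3, 2) = 2
  (r (p (q)) (r (g) (q))) = r(3, 2) = 2
  (p (r (p (q)) (r (g) (q)))) = p(2,) = 3
  g = 3
  q = 2
  (m (g) (q)) = m(3, 2) = 2
  q = 2
  g = 3
  (h (q) (g)) = h(2, 3) = 2
  (h (m (g) (q)) (h (q) (g))) = h(2, 2) = 0
  q = 2
  (p (q)) = p(2,) = 3
  g = 3
  q = 2
  (m (g) (q)) = m(3, 2) = 2
  (m (p (q)) (m (g) (q))) = m(3, 2) = 2
  (m (h (m (g) (q)) (h (q) (g))) (m (p (q)) (m (g) (q)))) = m(0, 2) = 3
  (r (p (r (p (q)) (r (g) (q)))) (m (h (m (g) (q)) (h (q) (g))) (m (p (q)) (m (g) (q))))) = r(3, 3) = 2
  g = 3
  q = 2
  (m (g) (q)) = m(3, 2) = 2
  q = 2
  (p (q)) = p(2,) = 3
  (h (m (g) (q)) (p (q))) = h(2, 3) = 2
  q = 2
  g = 3
  (w (q) (g)) = w(2, 3) = 3
  g = 3
  q = 2
  (m (g) (q)) = m(3, 2) = 2
  (m (w (q) (g)) (m (g) (q))) = m(3, 2) = 2
  (m (h (m (g) (q)) (p (q))) (m (w (q) (g)) (m (g) (q)))) = m(2, 2) = 2
  (p (m (h (m (g) (q)) (p (q))) (m (w (q) (g)) (m (g) (q))))) = p(2,) = 3
  (h (r (p (r (p (q)) (r (g) (q)))) (m (h (m (g) (q)) (h (q) (g))) (m (p (q)) (m (g) (q))))) (p (m (h (m (g) (q)) (p (q))) (m (w (q) (g)) (m (g) (q)))))) = h(2, 3) = 2

value = 2


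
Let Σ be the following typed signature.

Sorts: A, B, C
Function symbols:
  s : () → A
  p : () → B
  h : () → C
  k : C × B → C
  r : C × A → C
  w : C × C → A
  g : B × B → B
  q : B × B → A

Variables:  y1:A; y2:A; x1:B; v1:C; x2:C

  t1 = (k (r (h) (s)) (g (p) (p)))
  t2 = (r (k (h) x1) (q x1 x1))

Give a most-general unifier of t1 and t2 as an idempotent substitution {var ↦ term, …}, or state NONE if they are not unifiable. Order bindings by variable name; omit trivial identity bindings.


head clash or occurs-check failure — not unifiable

NONE (not unifiable)


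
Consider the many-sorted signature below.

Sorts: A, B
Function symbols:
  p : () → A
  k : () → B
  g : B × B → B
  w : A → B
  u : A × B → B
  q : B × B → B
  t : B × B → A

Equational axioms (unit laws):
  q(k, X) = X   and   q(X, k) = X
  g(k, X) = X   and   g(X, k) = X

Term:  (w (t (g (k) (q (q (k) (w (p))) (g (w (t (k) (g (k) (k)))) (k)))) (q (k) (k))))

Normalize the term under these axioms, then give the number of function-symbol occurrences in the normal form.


size = 10

1. (w (t (g (k) (q (q (k) (w (p))) (g (w (t (k) (g (k) (k)))) (k)))) (q (k) (k))))  →  (w (t (q (q (k) (w (p))) (g (w (t (k) (g (k) (k)))) (k))) (q (k) (k))))
2. (w (t (q (q (k) (w (p))) (g (w (t (k) (g (k) (k)))) (k))) (q (k) (k))))  →  (w (t (q (w (p)) (g (w (t (k) (g (k) (k)))) (k))) (q (k) (k))))
3. (w (t (q (w (p)) (g (w (t (k) (g (k) (k)))) (k))) (q (k) (k))))  →  (w (t (q (w (p)) (w (t (k) (g (k) (k))))) (q (k) (k))))
4. (w (t (q (w (p)) (w (t (k) (g (k) (k))))) (q (k) (k))))  →  (w (t (q (w (p)) (w (t (k) (k)))) (q (k) (k))))
5. (w (t (q (w (p)) (w (t (k) (k)))) (q (k) (k))))  →  (w (t (q (w (p)) (w (t (k) (k)))) (k)))
normal form: (w (t (q (w (p)) (w (t (k) (k)))) (k)))


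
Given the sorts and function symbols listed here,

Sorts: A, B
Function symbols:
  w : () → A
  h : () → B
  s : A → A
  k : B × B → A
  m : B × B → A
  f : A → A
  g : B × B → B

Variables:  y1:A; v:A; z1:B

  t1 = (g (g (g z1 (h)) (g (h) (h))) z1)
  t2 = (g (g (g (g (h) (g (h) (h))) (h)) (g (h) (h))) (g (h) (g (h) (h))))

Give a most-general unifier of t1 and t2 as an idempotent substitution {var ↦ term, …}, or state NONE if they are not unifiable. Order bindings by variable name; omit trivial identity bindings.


{z1 ↦ (g (h) (g (h) (h)))}


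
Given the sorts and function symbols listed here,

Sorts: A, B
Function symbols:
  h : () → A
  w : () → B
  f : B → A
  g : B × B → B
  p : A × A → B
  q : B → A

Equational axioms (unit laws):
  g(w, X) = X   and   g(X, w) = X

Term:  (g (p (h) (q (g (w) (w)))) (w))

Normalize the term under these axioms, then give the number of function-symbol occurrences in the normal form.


size = 4

1. (g (p (h) (q (g (w) (w)))) (w))  →  (p (h) (q (g (w) (w))))
2. (p (h) (q (g (w) (w))))  →  (p (h) (q (w)))
normal form: (p (h) (q (w)))


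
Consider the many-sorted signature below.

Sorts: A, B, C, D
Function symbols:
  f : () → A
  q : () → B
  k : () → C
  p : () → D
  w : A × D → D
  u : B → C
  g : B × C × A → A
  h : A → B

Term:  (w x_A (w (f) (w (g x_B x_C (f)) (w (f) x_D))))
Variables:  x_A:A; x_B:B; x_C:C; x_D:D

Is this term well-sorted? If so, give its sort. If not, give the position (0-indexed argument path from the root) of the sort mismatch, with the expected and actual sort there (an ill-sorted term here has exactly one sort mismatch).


well-sorted; sort = D

  x_A : A
    (f) : A
        x_B : B
        x_C : C
        (f) : A
      (g x_B x_C (f)) : A
        (f) : A
        x_D : D
      (w (f) x_D) : D
    (w (g x_B x_C (f)) (w (f) x_D)) : D
  (w (f) (w (g x_B x_C (f)) (w (f) x_D))) : D
(w x_A (w (f) (w (g x_B x_C (f)) (w (f) x_D)))) : D


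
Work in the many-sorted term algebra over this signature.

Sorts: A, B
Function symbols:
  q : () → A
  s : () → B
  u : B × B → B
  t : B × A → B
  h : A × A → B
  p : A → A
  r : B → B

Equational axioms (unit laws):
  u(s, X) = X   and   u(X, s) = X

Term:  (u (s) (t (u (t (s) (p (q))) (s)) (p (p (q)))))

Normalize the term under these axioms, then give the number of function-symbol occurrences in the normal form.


size = 8

1. (u (s) (t (u (t (s) (p (q))) (s)) (p (p (q)))))  →  (t (u (t (s) (p (q))) (s)) (p (p (q))))
2. (t (u (t (s) (p (q))) (s)) (p (p (q))))  →  (t (t (s) (p (q))) (p (p (q))))
normal form: (t (t (s) (p (q))) (p (p (q))))


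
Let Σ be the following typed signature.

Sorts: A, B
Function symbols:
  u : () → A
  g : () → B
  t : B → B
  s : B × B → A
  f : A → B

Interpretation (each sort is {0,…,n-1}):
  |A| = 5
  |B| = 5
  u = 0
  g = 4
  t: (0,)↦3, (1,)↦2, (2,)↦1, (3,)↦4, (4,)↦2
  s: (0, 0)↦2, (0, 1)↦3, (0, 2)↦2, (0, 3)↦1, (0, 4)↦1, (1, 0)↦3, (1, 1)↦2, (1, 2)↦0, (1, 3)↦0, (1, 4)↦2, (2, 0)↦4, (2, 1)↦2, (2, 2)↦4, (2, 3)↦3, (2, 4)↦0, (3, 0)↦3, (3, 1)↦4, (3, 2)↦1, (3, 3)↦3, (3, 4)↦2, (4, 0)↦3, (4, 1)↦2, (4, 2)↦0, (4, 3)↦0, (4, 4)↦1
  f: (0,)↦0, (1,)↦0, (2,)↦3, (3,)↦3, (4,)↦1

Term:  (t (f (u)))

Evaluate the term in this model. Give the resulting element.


  u = 0
  (f (u)) = f(0,) = 0
  (t (f (u))) = t(0,) = 3

value = 3


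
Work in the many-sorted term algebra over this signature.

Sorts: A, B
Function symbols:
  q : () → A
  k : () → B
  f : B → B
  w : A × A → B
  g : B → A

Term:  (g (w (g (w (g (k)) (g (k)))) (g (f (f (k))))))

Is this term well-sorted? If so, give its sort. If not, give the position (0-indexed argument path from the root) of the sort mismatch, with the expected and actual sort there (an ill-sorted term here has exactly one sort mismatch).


well-sorted; sort = A

          (k) : B
        (g (k)) : A
          (k) : B
        (g (k)) : A
      (w (g (k)) (g (k))) : B
    (g (w (g (k)) (g (k)))) : A
          (k) : B
        (f (k)) : B
      (f (f (k))) : B
    (g (f (f (k)))) : A
  (w (g (w (g (k)) (g (k)))) (g (f (f (k))))) : B
(g (w (g (w (g (k)) (g (k)))) (g (f (f (k)))))) : A


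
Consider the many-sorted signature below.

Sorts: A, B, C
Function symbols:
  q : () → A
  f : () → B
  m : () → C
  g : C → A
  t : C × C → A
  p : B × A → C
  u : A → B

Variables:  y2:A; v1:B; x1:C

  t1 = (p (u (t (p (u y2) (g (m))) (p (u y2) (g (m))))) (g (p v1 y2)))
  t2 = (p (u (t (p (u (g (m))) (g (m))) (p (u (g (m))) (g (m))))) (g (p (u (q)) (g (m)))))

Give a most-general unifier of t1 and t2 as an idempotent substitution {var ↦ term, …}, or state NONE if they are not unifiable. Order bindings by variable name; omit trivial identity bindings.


{v1 ↦ (u (q)), y2 ↦ (g (m))}


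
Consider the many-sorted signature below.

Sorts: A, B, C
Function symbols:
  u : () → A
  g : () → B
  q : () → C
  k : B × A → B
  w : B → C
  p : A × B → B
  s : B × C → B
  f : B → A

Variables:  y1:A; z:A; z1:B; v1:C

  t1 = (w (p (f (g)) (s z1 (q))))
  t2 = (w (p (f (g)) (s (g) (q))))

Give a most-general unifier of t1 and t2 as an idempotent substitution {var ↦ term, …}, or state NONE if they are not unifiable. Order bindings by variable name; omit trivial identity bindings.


{z1 ↦ (g)}


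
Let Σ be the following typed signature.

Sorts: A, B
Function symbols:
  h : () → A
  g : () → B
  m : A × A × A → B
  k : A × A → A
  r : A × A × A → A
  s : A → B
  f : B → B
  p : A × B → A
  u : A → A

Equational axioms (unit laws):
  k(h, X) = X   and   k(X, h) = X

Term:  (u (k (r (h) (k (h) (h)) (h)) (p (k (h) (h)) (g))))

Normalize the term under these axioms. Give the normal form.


1. (u (k (r (h) (k (h) (h)) (h)) (p (k (h) (h)) (g))))  →  (u (k (r (h) (h) (h)) (p (k (h) (h)) (g))))
2. (u (k (r (h) (h) (h)) (p (k (h) (h)) (g))))  →  (u (k (r (h) (h) (h)) (p (h) (g))))

normal form = (u (k (r (h) (h) (h)) (p (h) (g))))


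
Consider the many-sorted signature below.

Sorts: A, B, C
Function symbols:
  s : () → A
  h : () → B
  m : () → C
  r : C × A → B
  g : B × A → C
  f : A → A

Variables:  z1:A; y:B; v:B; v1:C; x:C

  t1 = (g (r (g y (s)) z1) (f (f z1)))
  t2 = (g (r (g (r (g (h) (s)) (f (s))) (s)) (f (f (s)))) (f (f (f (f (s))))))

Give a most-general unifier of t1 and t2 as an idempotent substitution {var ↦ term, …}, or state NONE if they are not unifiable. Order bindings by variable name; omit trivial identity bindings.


{y ↦ (r (g (h) (s)) (f (s))), z1 ↦ (f (f (s)))}


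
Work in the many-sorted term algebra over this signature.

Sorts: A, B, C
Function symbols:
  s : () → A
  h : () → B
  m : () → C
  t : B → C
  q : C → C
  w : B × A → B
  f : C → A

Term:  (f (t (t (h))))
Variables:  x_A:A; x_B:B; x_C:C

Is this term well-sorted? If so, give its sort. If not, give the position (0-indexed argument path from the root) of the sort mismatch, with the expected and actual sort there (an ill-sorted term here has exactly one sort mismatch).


ill-sorted at position [0, 0]: expected B, got C

      (h) : B
    (t (h)) : C
  (t (t (h))) : ✗ arg 0 at [0, 0] has sort C, expected B


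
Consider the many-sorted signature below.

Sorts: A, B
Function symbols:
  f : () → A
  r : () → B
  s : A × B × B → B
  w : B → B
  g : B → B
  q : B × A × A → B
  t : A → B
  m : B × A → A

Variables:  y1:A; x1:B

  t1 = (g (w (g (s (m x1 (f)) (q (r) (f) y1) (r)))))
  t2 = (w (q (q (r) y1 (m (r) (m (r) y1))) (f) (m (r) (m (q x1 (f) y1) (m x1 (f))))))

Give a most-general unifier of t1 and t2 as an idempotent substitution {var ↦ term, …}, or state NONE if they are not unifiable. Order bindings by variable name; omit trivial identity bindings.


head clash or occurs-check failure — not unifiable

NONE (not unifiable)


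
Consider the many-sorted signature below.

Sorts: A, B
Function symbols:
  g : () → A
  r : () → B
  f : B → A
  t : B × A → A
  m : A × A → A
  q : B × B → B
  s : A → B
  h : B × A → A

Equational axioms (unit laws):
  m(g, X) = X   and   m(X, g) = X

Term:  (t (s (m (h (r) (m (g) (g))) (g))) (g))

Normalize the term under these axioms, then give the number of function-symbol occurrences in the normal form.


1. (t (s (m (h (r) (m (g) (g))) (g))) (g))  →  (t (s (h (r) (m (g) (g)))) (g))
2. (t (s (h (r) (m (g) (g)))) (g))  →  (t (s (h (r) (g))) (g))
normal form: (t (s (h (r) (g))) (g))

size = 6


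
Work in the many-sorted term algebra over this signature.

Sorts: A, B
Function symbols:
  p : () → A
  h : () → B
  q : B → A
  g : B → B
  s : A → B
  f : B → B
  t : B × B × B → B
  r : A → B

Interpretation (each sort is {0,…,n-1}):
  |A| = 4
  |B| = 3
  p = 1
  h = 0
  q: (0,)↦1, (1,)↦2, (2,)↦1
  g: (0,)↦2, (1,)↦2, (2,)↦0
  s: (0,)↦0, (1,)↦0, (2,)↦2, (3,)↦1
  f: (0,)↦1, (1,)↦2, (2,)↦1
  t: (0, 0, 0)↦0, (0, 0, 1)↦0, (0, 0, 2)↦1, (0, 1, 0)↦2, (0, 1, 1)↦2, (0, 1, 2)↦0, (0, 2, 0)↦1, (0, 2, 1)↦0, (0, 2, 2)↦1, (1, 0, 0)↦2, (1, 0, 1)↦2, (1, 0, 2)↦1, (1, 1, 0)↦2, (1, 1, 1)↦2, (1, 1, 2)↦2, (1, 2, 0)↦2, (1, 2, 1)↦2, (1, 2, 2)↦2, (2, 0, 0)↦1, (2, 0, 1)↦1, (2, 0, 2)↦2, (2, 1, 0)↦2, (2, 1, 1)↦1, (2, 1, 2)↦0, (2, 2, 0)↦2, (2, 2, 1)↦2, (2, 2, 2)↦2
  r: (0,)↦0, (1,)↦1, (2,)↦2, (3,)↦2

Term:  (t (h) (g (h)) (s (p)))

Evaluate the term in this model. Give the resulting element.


value = 1

  h = 0
  h = 0
  (g (h)) = g(0,) = 2
  p = 1
  (s (p)) = s(1,) = 0
  (t (h) (g (h)) (s (p))) = t(0, 2, 0) = 1


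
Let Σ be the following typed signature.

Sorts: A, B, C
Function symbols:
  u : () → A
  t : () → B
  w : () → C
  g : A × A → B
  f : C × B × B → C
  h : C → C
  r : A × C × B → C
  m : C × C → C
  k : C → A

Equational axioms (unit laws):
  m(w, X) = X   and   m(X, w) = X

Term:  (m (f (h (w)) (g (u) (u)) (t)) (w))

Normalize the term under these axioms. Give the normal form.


normal form = (f (h (w)) (g (u) (u)) (t))

1. (m (f (h (w)) (g (u) (u)) (t)) (w))  →  (f (h (w)) (g (u) (u)) (t))


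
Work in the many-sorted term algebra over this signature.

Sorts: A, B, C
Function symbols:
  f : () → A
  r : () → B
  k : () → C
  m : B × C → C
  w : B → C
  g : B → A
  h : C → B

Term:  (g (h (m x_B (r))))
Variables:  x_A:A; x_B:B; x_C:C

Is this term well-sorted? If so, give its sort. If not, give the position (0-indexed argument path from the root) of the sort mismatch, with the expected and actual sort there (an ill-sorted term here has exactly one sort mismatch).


      x_B : B
      (r) : B
    (m x_B (r)) : ✗ arg 1 at [0, 0, 1] has sort B, expected C

ill-sorted at position [0, 0, 1]: expected C, got B


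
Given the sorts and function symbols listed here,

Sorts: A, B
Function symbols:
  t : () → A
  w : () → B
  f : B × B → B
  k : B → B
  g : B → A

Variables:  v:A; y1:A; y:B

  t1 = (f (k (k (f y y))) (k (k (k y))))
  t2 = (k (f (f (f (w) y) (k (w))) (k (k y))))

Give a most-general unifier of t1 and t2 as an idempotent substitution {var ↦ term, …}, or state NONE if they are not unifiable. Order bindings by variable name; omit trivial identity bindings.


NONE (not unifiable)

head clash or occurs-check failure — not unifiable


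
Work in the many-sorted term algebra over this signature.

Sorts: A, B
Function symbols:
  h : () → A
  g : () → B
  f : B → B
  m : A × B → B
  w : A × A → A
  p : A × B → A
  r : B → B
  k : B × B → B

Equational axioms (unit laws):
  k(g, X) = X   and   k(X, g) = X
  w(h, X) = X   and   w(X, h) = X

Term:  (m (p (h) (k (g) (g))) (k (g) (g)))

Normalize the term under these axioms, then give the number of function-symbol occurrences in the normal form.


1. (m (p (h) (k (g) (g))) (k (g) (g)))  →  (m (p (h) (g)) (k (g) (g)))
2. (m (p (h) (g)) (k (g) (g)))  →  (m (p (h) (g)) (g))
normal form: (m (p (h) (g)) (g))

size = 5


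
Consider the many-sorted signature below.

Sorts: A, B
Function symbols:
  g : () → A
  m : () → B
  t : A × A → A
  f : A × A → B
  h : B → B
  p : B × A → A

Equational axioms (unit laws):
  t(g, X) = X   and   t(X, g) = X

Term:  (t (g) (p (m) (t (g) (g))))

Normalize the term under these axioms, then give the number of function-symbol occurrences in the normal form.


size = 3

1. (t (g) (p (m) (t (g) (g))))  →  (p (m) (t (g) (g)))
2. (p (m) (t (g) (g)))  →  (p (m) (g))
normal form: (p (m) (g))


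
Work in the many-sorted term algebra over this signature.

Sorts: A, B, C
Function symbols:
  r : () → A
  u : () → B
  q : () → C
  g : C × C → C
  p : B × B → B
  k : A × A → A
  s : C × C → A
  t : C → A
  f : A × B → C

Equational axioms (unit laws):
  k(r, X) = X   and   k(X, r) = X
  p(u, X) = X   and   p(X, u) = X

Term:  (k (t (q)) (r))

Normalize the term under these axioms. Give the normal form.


normal form = (t (q))

1. (k (t (q)) (r))  →  (t (q))


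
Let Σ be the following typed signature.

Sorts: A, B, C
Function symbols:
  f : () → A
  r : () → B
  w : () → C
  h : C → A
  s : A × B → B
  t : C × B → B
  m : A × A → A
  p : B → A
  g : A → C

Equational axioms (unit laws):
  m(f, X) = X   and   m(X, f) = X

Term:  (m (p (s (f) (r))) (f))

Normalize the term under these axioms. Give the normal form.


1. (m (p (s (f) (r))) (f))  →  (p (s (f) (r)))

normal form = (p (s (f) (r)))


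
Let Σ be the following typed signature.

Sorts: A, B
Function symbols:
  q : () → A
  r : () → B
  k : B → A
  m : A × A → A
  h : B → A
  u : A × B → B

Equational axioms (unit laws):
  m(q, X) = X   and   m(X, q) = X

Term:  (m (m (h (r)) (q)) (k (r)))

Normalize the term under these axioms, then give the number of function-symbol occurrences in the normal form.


1. (m (m (h (r)) (q)) (k (r)))  →  (m (h (r)) (k (r)))
normal form: (m (h (r)) (k (r)))

size = 5


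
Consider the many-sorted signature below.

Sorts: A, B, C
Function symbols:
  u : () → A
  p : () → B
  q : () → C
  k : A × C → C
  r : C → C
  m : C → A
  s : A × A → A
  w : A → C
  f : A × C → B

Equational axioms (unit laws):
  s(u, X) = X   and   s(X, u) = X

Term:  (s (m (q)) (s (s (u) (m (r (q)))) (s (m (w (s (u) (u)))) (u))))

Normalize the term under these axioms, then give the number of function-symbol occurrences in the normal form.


size = 10

1. (s (m (q)) (s (s (u) (m (r (q)))) (s (m (w (s (u) (u)))) (u))))  →  (s (m (q)) (s (m (r (q))) (s (m (w (s (u) (u)))) (u))))
2. (s (m (q)) (s (m (r (q))) (s (m (w (s (u) (u)))) (u))))  →  (s (m (q)) (s (m (r (q))) (m (w (s (u) (u))))))
3. (s (m (q)) (s (m (r (q))) (m (w (s (u) (u))))))  →  (s (m (q)) (s (m (r (q))) (m (w (u)))))
normal form: (s (m (q)) (s (m (r (q))) (m (w (u)))))


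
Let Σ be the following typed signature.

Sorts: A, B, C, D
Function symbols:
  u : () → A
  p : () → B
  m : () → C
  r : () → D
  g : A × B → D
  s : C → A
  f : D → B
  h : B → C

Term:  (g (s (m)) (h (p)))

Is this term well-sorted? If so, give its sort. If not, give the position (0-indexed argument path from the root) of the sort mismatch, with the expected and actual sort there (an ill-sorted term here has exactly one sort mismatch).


    (m) : C
  (s (m)) : A
    (p) : B
  (h (p)) : C
(g (s (m)) (h (p))) : ✗ arg 1 at [1] has sort C, expected B

ill-sorted at position [1]: expected B, got C


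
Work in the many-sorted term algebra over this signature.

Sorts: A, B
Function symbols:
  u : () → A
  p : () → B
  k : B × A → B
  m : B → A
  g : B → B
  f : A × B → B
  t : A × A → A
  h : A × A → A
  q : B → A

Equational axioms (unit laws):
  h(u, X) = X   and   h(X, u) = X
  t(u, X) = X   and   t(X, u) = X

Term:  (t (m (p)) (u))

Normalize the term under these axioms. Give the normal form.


normal form = (m (p))

1. (t (m (p)) (u))  →  (m (p))


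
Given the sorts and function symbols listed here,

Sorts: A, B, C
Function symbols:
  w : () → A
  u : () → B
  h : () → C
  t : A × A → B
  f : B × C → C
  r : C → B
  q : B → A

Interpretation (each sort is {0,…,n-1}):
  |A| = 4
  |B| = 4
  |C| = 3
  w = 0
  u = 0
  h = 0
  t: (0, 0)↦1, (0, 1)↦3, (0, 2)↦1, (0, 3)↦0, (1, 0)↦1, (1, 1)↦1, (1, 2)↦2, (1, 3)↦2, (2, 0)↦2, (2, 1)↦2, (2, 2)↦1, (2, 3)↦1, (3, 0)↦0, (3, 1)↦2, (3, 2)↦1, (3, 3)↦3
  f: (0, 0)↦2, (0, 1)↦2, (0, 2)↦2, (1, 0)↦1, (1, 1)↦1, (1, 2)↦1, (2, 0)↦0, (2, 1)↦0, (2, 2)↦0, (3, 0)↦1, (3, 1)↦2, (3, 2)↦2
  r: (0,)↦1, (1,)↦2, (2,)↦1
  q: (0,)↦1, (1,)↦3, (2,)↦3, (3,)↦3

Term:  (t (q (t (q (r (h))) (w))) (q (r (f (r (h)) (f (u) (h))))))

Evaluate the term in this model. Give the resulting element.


value = 2

  h = 0
  (r (h)) = r(0,) = 1
  (q (r (h))) = q(1,) = 3
  w = 0
  (t (q (r (h))) (w)) = t(3, 0) = 0
  (q (t (q (r (h))) (w))) = q(0,) = 1
  h = 0
  (r (h)) = r(0,) = 1
  u = 0
  h = 0
  (f (u) (h)) = f(0, 0) = 2
  (f (r (h)) (f (u) (h))) = f(1, 2) = 1
  (r (f (r (h)) (f (u) (h)))) = r(1,) = 2
  (q (r (f (r (h)) (f (u) (h))))) = q(2,) = 3
  (t (q (t (q (r (h))) (w))) (q (r (f (r (h)) (f (u) (h)))))) = t(1, 3) = 2


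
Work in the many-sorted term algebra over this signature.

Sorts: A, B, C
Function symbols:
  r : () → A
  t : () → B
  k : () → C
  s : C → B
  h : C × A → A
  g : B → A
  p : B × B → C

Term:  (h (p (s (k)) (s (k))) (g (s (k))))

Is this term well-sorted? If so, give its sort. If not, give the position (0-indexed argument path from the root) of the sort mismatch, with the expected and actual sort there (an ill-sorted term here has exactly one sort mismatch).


well-sorted; sort = A

      (k) : C
    (s (k)) : B
      (k) : C
    (s (k)) : B
  (p (s (k)) (s (k))) : C
      (k) : C
    (s (k)) : B
  (g (s (k))) : A
(h (p (s (k)) (s (k))) (g (s (k)))) : A


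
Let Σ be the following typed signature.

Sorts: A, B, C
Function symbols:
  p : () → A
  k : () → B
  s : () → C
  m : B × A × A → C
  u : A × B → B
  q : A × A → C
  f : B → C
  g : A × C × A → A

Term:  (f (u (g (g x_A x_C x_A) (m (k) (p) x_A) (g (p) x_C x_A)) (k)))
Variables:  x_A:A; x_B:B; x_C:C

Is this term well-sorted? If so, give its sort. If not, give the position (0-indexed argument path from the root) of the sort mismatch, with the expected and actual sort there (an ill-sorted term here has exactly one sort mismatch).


well-sorted; sort = C

        x_A : A
        x_C : C
        x_A : A
      (g x_A x_C x_A) : A
        (k) : B
        (p) : A
        x_A : A
      (m (k) (p) x_A) : C
        (p) : A
        x_C : C
        x_A : A
      (g (p) x_C x_A) : A
    (g (g x_A x_C x_A) (m (k) (p) x_A) (g (p) x_C x_A)) : A
    (k) : B
  (u (g (g x_A x_C x_A) (m (k) (p) x_A) (g (p) x_C x_A)) (k)) : B
(f (u (g (g x_A x_C x_A) (m (k) (p) x_A) (g (p) x_C x_A)) (k))) : C


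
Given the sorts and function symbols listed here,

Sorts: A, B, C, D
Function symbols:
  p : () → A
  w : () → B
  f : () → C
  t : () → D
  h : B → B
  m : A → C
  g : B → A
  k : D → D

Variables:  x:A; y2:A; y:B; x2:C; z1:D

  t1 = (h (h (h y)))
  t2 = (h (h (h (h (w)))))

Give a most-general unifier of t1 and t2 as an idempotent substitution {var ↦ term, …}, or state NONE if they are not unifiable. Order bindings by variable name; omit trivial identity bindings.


{y ↦ (h (w))}


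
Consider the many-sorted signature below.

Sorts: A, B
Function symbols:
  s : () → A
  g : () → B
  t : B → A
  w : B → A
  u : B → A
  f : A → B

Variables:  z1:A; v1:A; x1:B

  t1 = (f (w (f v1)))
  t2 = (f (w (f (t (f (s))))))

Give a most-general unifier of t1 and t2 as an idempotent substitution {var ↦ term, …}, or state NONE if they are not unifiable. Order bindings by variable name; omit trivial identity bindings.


{v1 ↦ (t (f (s)))}


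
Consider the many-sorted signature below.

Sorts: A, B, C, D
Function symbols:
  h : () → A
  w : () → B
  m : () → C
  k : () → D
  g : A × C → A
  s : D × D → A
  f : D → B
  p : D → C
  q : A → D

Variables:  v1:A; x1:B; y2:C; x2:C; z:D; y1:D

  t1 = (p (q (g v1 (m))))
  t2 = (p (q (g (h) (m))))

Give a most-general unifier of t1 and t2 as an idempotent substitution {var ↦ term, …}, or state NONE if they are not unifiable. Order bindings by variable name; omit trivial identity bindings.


{v1 ↦ (h)}
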